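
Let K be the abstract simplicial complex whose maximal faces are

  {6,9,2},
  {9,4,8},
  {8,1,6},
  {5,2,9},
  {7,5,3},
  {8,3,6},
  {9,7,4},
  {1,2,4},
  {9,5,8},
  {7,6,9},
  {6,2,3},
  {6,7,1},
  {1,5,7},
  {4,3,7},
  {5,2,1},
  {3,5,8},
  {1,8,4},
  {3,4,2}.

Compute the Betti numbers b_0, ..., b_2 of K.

b_0 = 1, b_1 = 2, b_2 = 1.

K has 9 vertices, 27 edges, 18 triangles.
rank ∂_0 = 0, rank ∂_1 = 8 ⇒ b_0 = 9 − 0 − 8 = 1; all invariant factors of ∂_1 are 1 so no torsion. So H_0 ≅ Z.
rank ∂_1 = 8, rank ∂_2 = 17 ⇒ b_1 = 27 − 8 − 17 = 2; all invariant factors of ∂_2 are 1 so no torsion. So H_1 ≅ Z^2.
rank ∂_2 = 17, rank ∂_3 = 0 ⇒ b_2 = 18 − 17 − 0 = 1. So H_2 ≅ Z.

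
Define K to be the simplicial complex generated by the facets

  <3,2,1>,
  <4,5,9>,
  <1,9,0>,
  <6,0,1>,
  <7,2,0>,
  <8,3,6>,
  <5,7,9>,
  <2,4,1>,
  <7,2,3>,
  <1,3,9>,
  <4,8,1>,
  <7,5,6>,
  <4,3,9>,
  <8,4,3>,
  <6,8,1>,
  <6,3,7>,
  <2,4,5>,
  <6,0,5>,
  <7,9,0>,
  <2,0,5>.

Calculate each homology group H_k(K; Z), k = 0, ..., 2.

We work with the vertex ordering 0 < 1 < 2 < 3 < 4 < 5 < 6 < 7 < 8 < 9. The simplices of K, each written with vertices in increasing order, are:

  0-simplices (10): [0], [1], [2], [3], [4], [5], [6], [7], [8], [9]
  1-simplices (30): (30 of them)
  2-simplices (20): (20 of them)

giving chain groups C_0 ≅ Z^10, C_1 ≅ Z^30, C_2 ≅ Z^20.

Boundary ∂_1: C_1 → C_0 sends each edge [p,q] (with p < q) to q − p. For instance
  ∂[3,9] = [9] − [3].
As a 10×30 matrix over Z this has rank 9, with invariant factors (1,1,1,1,1,1,1,1,1).

The boundary map ∂_2: C_2 → C_1 maps a triangle to the signed sum of its edges. For instance
  ∂[0,2,5] = [2,5] − [0,5] + [0,2],
  ∂[1,2,4] = [2,4] − [1,4] + [1,2].
The resulting 30×20 matrix has rank 20, and its Smith normal form has invariant factors (1,1,1,1,1,1,1,1,1,1,1,1,1,1,1,1,1,1,1,2).

Reading off H_k = ker ∂_k / im ∂_{k+1}:

  H_0: rank C_0 − rank ∂_1 = 10 − 9 = 1, and the invariant factors of ∂_1 are all 1, so H_0 ≅ Z.
  H_1: rank ker ∂_1 − rank ∂_2 = (30 − 9) − 20 = 1, and ∂_2 has invariant factor 2 > 1, so H_1 ≅ Z ⊕ Z/2.
  H_2: rank ker ∂_2 − rank ∂_3 = (20 − 20) − 0 = 0, and there is no ∂_3, so H_2 ≅ 0.

H_0 ≅ Z,  H_1 ≅ Z ⊕ Z/2,  H_2 = 0.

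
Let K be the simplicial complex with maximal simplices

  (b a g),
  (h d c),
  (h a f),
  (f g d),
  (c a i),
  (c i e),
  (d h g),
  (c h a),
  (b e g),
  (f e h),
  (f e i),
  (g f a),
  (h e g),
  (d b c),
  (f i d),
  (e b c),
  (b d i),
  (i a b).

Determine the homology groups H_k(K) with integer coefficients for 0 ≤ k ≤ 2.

Take the total order a < b < c < d < e < f < g < h < i on the vertex set. Then K (dimension 2) consists of the simplices:

  0-simplices (9): a, b, c, d, e, f, g, h, i
  1-simplices (27): ab, ac, af, ag, ah, ai, bc, bd, be, bg, bi, cd, ce, ch, ci, df, dg, dh, di, ef, eg, eh, ei, fg, fh, fi, gh
  2-simplices (18): abg, abi, ach, aci, afg, afh, bcd, bce, bdi, beg, cdh, cei, dfg, dfi, dgh, efh, efi, egh

so the chain groups are C_0 ≅ Z^9, C_1 ≅ Z^27, C_2 ≅ Z^18.

∂_1: C_1 → C_0 is given by ∂[p,q] = [q] − [p]. For instance
  ∂ac = c − a.
The resulting 9×27 matrix has rank 8, and its Smith normal form has invariant factors (1,1,1,1,1,1,1,1).

∂_2: C_2 → C_1 sends each 2-simplex [p,q,r] to [q,r] − [p,r] + [p,q]. For instance
  ∂afg = fg − ag + af,
  ∂dfi = fi − di + df.
This gives a 27×18 integer matrix of rank 18; reducing to Smith normal form yields diagonal entries (1,1,1,1,1,1,1,1,1,1,1,1,1,1,1,1,1,2).

Reading off H_k = ker ∂_k / im ∂_{k+1}:

  H_0: rank C_0 − rank ∂_1 = 9 − 8 = 1, and the invariant factors of ∂_1 are all 1, so H_0 = Z.
  H_1: rank ker ∂_1 − rank ∂_2 = (27 − 8) − 18 = 1, and ∂_2 has invariant factor 2 > 1, so H_1 = Z ⊕ Z/2Z.
  H_2: rank ker ∂_2 − rank ∂_3 = (18 − 18) − 0 = 0, and there is no ∂_3, so H_2 = 0.

H_0 ≅ Z,  H_1 ≅ Z ⊕ Z/2Z,  H_2 = 0.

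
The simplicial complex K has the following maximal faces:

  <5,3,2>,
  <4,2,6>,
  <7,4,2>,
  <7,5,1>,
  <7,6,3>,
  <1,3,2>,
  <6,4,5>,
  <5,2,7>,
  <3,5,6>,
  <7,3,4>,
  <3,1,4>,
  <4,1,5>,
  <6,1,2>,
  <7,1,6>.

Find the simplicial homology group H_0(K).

K has 7 vertices, 21 edges, 14 triangles.
rank ∂_0 = 0, rank ∂_1 = 6 ⇒ b_0 = 7 − 0 − 6 = 1; all invariant factors of ∂_1 are 1 so no torsion. So H_0 = Z.

H_0 = Z.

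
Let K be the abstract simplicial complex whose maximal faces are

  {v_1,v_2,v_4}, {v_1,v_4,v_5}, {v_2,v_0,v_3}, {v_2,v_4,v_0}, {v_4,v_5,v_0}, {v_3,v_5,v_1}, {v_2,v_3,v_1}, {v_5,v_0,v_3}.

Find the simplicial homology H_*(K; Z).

Fix the vertex order v_0 < v_1 < v_2 < v_3 < v_4 < v_5 and write every simplex with vertices in increasing order. Then dim K = 2 and the simplices of K are:

  0-simplices (6): [v_0], [v_1], [v_2], [v_3], [v_4], [v_5]
  1-simplices (12): [v_0,v_2], [v_0,v_3], [v_0,v_4], [v_0,v_5], [v_1,v_2], [v_1,v_3], [v_1,v_4], [v_1,v_5], [v_2,v_3], [v_2,v_4], [v_3,v_5], [v_4,v_5]
  2-simplices (8): [v_0,v_2,v_3], [v_0,v_2,v_4], [v_0,v_3,v_5], [v_0,v_4,v_5], [v_1,v_2,v_3], [v_1,v_2,v_4], [v_1,v_3,v_5], [v_1,v_4,v_5]

giving chain groups C_0 ≅ Z^6, C_1 ≅ Z^12, C_2 ≅ Z^8.

The boundary map ∂_1: C_1 → C_0 maps an edge to its endpoints' difference, ∂[p,q] = q − p.
This gives a 6×12 integer matrix of rank 5; reducing to Smith normal form yields diagonal entries (1,1,1,1,1).

Boundary ∂_2: C_2 → C_1 sends each 2-simplex [p,q,r] to [q,r] − [p,r] + [p,q]. For instance
  ∂[v_1,v_2,v_4] = [v_2,v_4] − [v_1,v_4] + [v_1,v_2],
  ∂[v_0,v_4,v_5] = [v_4,v_5] − [v_0,v_5] + [v_0,v_4].
This gives a 12×8 integer matrix of rank 7; reducing to Smith normal form yields diagonal entries (1,1,1,1,1,1,1).

Now H_k = ker ∂_k / im ∂_{k+1}, so:

  H_0: rank C_0 − rank ∂_1 = 6 − 5 = 1, and the invariant factors of ∂_1 are all 1, so H_0 ≅ Z.
  H_1: rank ker ∂_1 − rank ∂_2 = (12 − 5) − 7 = 0, and the invariant factors of ∂_2 are all 1, so H_1 ≅ 0.
  H_2: rank ker ∂_2 − rank ∂_3 = (8 − 7) − 0 = 1, and there is no ∂_3, so H_2 ≅ Z.

(K is a triangulation of the 2-sphere S^2.)

H_0 ≅ Z,  H_1 = 0,  H_2 ≅ Z.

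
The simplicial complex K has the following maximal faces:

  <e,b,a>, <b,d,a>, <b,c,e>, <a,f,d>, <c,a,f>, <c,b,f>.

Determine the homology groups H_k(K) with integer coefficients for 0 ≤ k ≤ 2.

H_0 = Z,  H_1 = Z,  H_2 = 0.

We work with the vertex ordering a < b < c < d < e < f. The simplices of K, each written with vertices in increasing order, are:

  0-simplices (6): a, b, c, d, e, f
  1-simplices (12): ab, ac, ad, ae, af, bc, bd, be, bf, ce, cf, df
  2-simplices (6): abd, abe, acf, adf, bce, bcf

Hence C_0 ≅ Z^6, C_1 ≅ Z^12, C_2 ≅ Z^6.

∂_1: C_1 → C_0 is given by ∂[p,q] = [q] − [p].
The 6×12 boundary matrix has rank 5 and Smith normal form diag(1,1,1,1,1).

∂_2: C_2 → C_1 sends each 2-simplex [p,q,r] to [q,r] − [p,r] + [p,q]. For instance
  ∂adf = df − af + ad,
  ∂abd = bd − ad + ab.
This gives a 12×6 integer matrix of rank 6; reducing to Smith normal form yields diagonal entries (1,1,1,1,1,1).

Computing H_k = (kernel of ∂_k) / (image of ∂_{k+1}):

  H_0: rank C_0 − rank ∂_1 = 6 − 5 = 1, and the invariant factors of ∂_1 are all 1, so H_0 = Z.
  H_1: rank ker ∂_1 − rank ∂_2 = (12 − 5) − 6 = 1, and the invariant factors of ∂_2 are all 1, so H_1 = Z.
  H_2: rank ker ∂_2 − rank ∂_3 = (6 − 6) − 0 = 0, and there is no ∂_3, so H_2 = 0.

(K is a triangulation of the cylinder S^1 x I.)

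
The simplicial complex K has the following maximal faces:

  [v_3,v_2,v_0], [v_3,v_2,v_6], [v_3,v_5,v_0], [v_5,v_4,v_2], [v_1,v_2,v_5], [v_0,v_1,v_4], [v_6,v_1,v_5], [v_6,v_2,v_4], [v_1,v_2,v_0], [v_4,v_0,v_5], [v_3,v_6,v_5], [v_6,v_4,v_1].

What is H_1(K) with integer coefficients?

Fix the vertex order v_0 < v_1 < v_2 < v_3 < v_4 < v_5 < v_6 and write every simplex with vertices in increasing order. Then dim K = 2 and the simplices of K are:

  0-simplices (7): [v_0], [v_1], [v_2], [v_3], [v_4], [v_5], [v_6]
  1-simplices (18): (18 of them)
  2-simplices (12): (12 of them)

giving chain groups C_0 ≅ Z^7, C_1 ≅ Z^18, C_2 ≅ Z^12.

The boundary map ∂_1: C_1 → C_0 is given by ∂[p,q] = [q] − [p]. For instance
  ∂[v_0,v_4] = [v_4] − [v_0].
The 7×18 boundary matrix has rank 6 and Smith normal form diag(1,1,1,1,1,1).

The boundary map ∂_2: C_2 → C_1 sends each 2-simplex [p,q,r] to [q,r] − [p,r] + [p,q]. For instance
  ∂[v_2,v_4,v_5] = [v_4,v_5] − [v_2,v_5] + [v_2,v_4],
  ∂[v_3,v_5,v_6] = [v_5,v_6] − [v_3,v_6] + [v_3,v_5].
As a 18×12 matrix over Z this has rank 12, with invariant factors (1,1,1,1,1,1,1,1,1,1,1,2).

Computing H_k = (kernel of ∂_k) / (image of ∂_{k+1}):

  H_1: rank ker ∂_1 − rank ∂_2 = (18 − 6) − 12 = 0, and ∂_2 has invariant factor 2 > 1, so H_1 ≅ Z_2.

H_1 ≅ Z_2.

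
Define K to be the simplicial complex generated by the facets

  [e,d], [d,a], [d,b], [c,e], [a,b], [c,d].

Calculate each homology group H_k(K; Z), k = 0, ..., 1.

H_0 ≅ Z,  H_1 ≅ Z^2.

Fix the vertex order a < b < c < d < e and write every simplex with vertices in increasing order. Then dim K = 1 and the simplices of K are:

  0-simplices (5): a, b, c, d, e
  1-simplices (6): ab, ad, bd, cd, ce, de

giving chain groups C_0 ≅ Z^5, C_1 ≅ Z^6.

Boundary ∂_1: C_1 → C_0 is given by ∂[p,q] = [q] − [p]. For instance
  ∂ce = e − c.
This gives a 5×6 integer matrix of rank 4; reducing to Smith normal form yields diagonal entries (1,1,1,1).

Reading off H_k = ker ∂_k / im ∂_{k+1}:

  H_0: rank C_0 − rank ∂_1 = 5 − 4 = 1, and the invariant factors of ∂_1 are all 1, so H_0 ≅ Z.
  H_1: rank ker ∂_1 − rank ∂_2 = (6 − 4) − 0 = 2, and there is no ∂_2, so H_1 ≅ Z^2.

As a check, the Euler characteristic is 5 − 6 = -1, which agrees with 1 − 2 = -1.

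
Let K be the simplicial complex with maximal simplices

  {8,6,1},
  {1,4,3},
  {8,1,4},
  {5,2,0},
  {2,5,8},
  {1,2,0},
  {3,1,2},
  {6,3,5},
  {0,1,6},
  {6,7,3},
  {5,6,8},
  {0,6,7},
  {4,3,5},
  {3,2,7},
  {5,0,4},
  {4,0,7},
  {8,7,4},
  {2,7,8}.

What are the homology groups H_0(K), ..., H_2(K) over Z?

H_0 = Z,  H_1 = Z^2,  H_2 = Z.

Fix the vertex order 0 < 1 < 2 < 3 < 4 < 5 < 6 < 7 < 8 and write every simplex with vertices in increasing order. Then dim K = 2 and the simplices of K are:

  0-simplices (9): [0], [1], [2], [3], [4], [5], [6], [7], [8]
  1-simplices (27): (27 of them)
  2-simplices (18): [0,1,2], [0,1,6], [0,2,5], [0,4,5], [0,4,7], [0,6,7], [1,2,3], [1,3,4], [1,4,8], [1,6,8], [2,3,7], [2,5,8], [2,7,8], [3,4,5], [3,5,6], [3,6,7], [4,7,8], [5,6,8]

giving chain groups C_0 ≅ Z^9, C_1 ≅ Z^27, C_2 ≅ Z^18.

Boundary ∂_1: C_1 → C_0 sends each edge [p,q] (with p < q) to q − p.
The 9×27 boundary matrix has rank 8 and Smith normal form diag(1,1,1,1,1,1,1,1).

The boundary map ∂_2: C_2 → C_1 acts by ∂[p,q,r] = [q,r] − [p,r] + [p,q]. For instance
  ∂[0,2,5] = [2,5] − [0,5] + [0,2],
  ∂[1,2,3] = [2,3] − [1,3] + [1,2].
As a 27×18 matrix over Z this has rank 17, with invariant factors (1,1,1,1,1,1,1,1,1,1,1,1,1,1,1,1,1).

From H_k ≅ ker(∂_k) / im(∂_{k+1}) we obtain:

  H_0: rank C_0 − rank ∂_1 = 9 − 8 = 1, and the invariant factors of ∂_1 are all 1, so H_0 = Z.
  H_1: rank ker ∂_1 − rank ∂_2 = (27 − 8) − 17 = 2, and the invariant factors of ∂_2 are all 1, so H_1 = Z^2.
  H_2: rank ker ∂_2 − rank ∂_3 = (18 − 17) − 0 = 1, and there is no ∂_3, so H_2 = Z.

As a check, the Euler characteristic is 9 − 27 + 18 = 0, which agrees with 1 − 2 + 1 = 0.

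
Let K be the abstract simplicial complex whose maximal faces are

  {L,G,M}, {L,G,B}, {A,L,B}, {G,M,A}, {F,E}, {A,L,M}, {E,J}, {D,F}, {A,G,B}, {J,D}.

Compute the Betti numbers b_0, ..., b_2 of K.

Fix the vertex order A < B < D < E < F < G < J < L < M and write every simplex with vertices in increasing order. Then dim K = 2 and the simplices of K are:

  0-simplices (9): A, B, D, E, F, G, J, L, M
  1-simplices (13): AB, AG, AL, AM, BG, BL, DF, DJ, EF, EJ, GL, GM, LM
  2-simplices (6): ABG, ABL, AGM, ALM, BGL, GLM

Hence C_0 ≅ Z^9, C_1 ≅ Z^13, C_2 ≅ Z^6.

The boundary map ∂_1: C_1 → C_0 sends each edge [p,q] (with p < q) to q − p. For instance
  ∂GM = M − G.
The resulting 9×13 matrix has rank 7, and its Smith normal form has invariant factors (1,1,1,1,1,1,1).

∂_2: C_2 → C_1 maps a triangle to the signed sum of its edges. For instance
  ∂ALM = LM − AM + AL,
  ∂BGL = GL − BL + BG.
The resulting 13×6 matrix has rank 5, and its Smith normal form has invariant factors (1,1,1,1,1).

Now H_k = ker ∂_k / im ∂_{k+1}, so:

  H_0: rank C_0 − rank ∂_1 = 9 − 7 = 2, and the invariant factors of ∂_1 are all 1, so H_0 ≅ Z^2.
  H_1: rank ker ∂_1 − rank ∂_2 = (13 − 7) − 5 = 1, and the invariant factors of ∂_2 are all 1, so H_1 ≅ Z.
  H_2: rank ker ∂_2 − rank ∂_3 = (6 − 5) − 0 = 1, and there is no ∂_3, so H_2 ≅ Z.

Hence the Betti numbers are b_0 = 2, b_1 = 1, b_2 = 1.

b_0 = 2, b_1 = 1, b_2 = 1.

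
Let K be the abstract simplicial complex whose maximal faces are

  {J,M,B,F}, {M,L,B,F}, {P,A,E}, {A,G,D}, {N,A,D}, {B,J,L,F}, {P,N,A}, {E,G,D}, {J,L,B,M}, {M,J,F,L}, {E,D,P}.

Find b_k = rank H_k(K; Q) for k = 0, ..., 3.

We work with the vertex ordering A < B < D < E < F < G < J < L < M < N < P. The simplices of K, each written with vertices in increasing order, are:

  0-simplices (11): A, B, D, E, F, G, J, L, M, N, P
  1-simplices (22): AD, AE, AG, AN, AP, BF, BJ, BL, BM, DE, DG, DN, DP, EG, EP, FJ, FL, FM, JL, JM, LM, NP
  2-simplices (16): ADG, ADN, AEP, ANP, BFJ, BFL, BFM, BJL, BJM, BLM, DEG, DEP, FJL, FJM, FLM, JLM
  3-simplices (5): BFJL, BFJM, BFLM, BJLM, FJLM

so the chain groups are C_0 ≅ Z^11, C_1 ≅ Z^22, C_2 ≅ Z^16, C_3 ≅ Z^5.

Boundary ∂_1: C_1 → C_0 sends each edge [p,q] (with p < q) to q − p.
This gives a 11×22 integer matrix of rank 9; reducing to Smith normal form yields diagonal entries (1,1,1,1,1,1,1,1,1).

∂_2: C_2 → C_1 acts by ∂[p,q,r] = [q,r] − [p,r] + [p,q]. For instance
  ∂FJL = JL − FL + FJ,
  ∂BLM = LM − BM + BL.
This gives a 22×16 integer matrix of rank 12; reducing to Smith normal form yields diagonal entries (1,1,1,1,1,1,1,1,1,1,1,1).

The boundary map ∂_3: C_3 → C_2 sends each 3-simplex σ to the alternating sum Σ_i (−1)^i (σ with its i-th vertex removed). For instance
  ∂BFJL = FJL − BJL + BFL − BFJ,
  ∂FJLM = JLM − FLM + FJM − FJL.
The resulting 16×5 matrix has rank 4, and its Smith normal form has invariant factors (1,1,1,1).

Reading off H_k = ker ∂_k / im ∂_{k+1}:

  H_0: rank C_0 − rank ∂_1 = 11 − 9 = 2, and the invariant factors of ∂_1 are all 1, so H_0 ≅ Z^2.
  H_1: rank ker ∂_1 − rank ∂_2 = (22 − 9) − 12 = 1, and the invariant factors of ∂_2 are all 1, so H_1 ≅ Z.
  H_2: rank ker ∂_2 − rank ∂_3 = (16 − 12) − 4 = 0, and the invariant factors of ∂_3 are all 1, so H_2 ≅ 0.
  H_3: rank ker ∂_3 − rank ∂_4 = (5 − 4) − 0 = 1, and there is no ∂_4, so H_3 ≅ Z.

As a check, the Euler characteristic is 11 − 22 + 16 − 5 = 0, which agrees with 2 − 1 + 0 − 1 = 0.

Hence the Betti numbers are b_0 = 2, b_1 = 1, b_2 = 0, b_3 = 1.

b_0 = 2, b_1 = 1, b_2 = 0, b_3 = 1.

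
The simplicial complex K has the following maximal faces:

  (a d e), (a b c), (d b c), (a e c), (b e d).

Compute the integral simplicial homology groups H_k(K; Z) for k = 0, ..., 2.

Take the total order a < b < c < d < e on the vertex set. Then K (dimension 2) consists of the simplices:

  0-simplices (5): a, b, c, d, e
  1-simplices (10): ab, ac, ad, ae, bc, bd, be, cd, ce, de
  2-simplices (5): abc, ace, ade, bcd, bde

giving chain groups C_0 ≅ Z^5, C_1 ≅ Z^10, C_2 ≅ Z^5.

Boundary ∂_1: C_1 → C_0 sends each edge [p,q] (with p < q) to q − p.
This gives a 5×10 integer matrix of rank 4; reducing to Smith normal form yields diagonal entries (1,1,1,1).

Boundary ∂_2: C_2 → C_1 acts by ∂[p,q,r] = [q,r] − [p,r] + [p,q]. For instance
  ∂ade = de − ae + ad,
  ∂abc = bc − ac + ab.
The 10×5 boundary matrix has rank 5 and Smith normal form diag(1,1,1,1,1).

Computing H_k = (kernel of ∂_k) / (image of ∂_{k+1}):

  H_0: rank C_0 − rank ∂_1 = 5 − 4 = 1, and the invariant factors of ∂_1 are all 1, so H_0 = Z.
  H_1: rank ker ∂_1 − rank ∂_2 = (10 − 4) − 5 = 1, and the invariant factors of ∂_2 are all 1, so H_1 = Z.
  H_2: rank ker ∂_2 − rank ∂_3 = (5 − 5) − 0 = 0, and there is no ∂_3, so H_2 = 0.

(K is a triangulation of the Möbius band.)

H_0 = Z,  H_1 = Z,  H_2 = 0.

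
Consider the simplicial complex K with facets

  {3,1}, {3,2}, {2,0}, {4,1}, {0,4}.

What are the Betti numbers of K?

b_0 = 1, b_1 = 1.

Fix the vertex order 0 < 1 < 2 < 3 < 4 and write every simplex with vertices in increasing order. Then dim K = 1 and the simplices of K are:

  0-simplices (5): [0], [1], [2], [3], [4]
  1-simplices (5): [0,2], [0,4], [1,3], [1,4], [2,3]

so the chain groups are C_0 ≅ Z^5, C_1 ≅ Z^5.

The boundary map ∂_1: C_1 → C_0 sends each edge [p,q] (with p < q) to q − p. For instance
  ∂[1,4] = [4] − [1].
As a 5×5 matrix over Z this has rank 4, with invariant factors (1,1,1,1).

Reading off H_k = ker ∂_k / im ∂_{k+1}:

  H_0: rank C_0 − rank ∂_1 = 5 − 4 = 1, and the invariant factors of ∂_1 are all 1, so H_0 ≅ Z.
  H_1: rank ker ∂_1 − rank ∂_2 = (5 − 4) − 0 = 1, and there is no ∂_2, so H_1 ≅ Z.

Hence the Betti numbers are b_0 = 1, b_1 = 1.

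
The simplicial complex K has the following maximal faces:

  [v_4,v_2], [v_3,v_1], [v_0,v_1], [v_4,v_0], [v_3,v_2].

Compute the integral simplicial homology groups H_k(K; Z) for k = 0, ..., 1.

H_0 ≅ Z,  H_1 ≅ Z.

Order the vertices as v_0 < v_1 < v_2 < v_3 < v_4. Listing each simplex with vertices in this order, K has dimension 1 with simplices:

  0-simplices (5): [v_0], [v_1], [v_2], [v_3], [v_4]
  1-simplices (5): [v_0,v_1], [v_0,v_4], [v_1,v_3], [v_2,v_3], [v_2,v_4]

so the chain groups are C_0 ≅ Z^5, C_1 ≅ Z^5.

The boundary map ∂_1: C_1 → C_0 is given by ∂[p,q] = [q] − [p].
As a 5×5 matrix over Z this has rank 4, with invariant factors (1,1,1,1).

Reading off H_k = ker ∂_k / im ∂_{k+1}:

  H_0: rank C_0 − rank ∂_1 = 5 − 4 = 1, and the invariant factors of ∂_1 are all 1, so H_0 = Z.
  H_1: rank ker ∂_1 − rank ∂_2 = (5 − 4) − 0 = 1, and there is no ∂_2, so H_1 = Z.

As a check, the Euler characteristic is 5 − 5 = 0, which agrees with 1 − 1 = 0.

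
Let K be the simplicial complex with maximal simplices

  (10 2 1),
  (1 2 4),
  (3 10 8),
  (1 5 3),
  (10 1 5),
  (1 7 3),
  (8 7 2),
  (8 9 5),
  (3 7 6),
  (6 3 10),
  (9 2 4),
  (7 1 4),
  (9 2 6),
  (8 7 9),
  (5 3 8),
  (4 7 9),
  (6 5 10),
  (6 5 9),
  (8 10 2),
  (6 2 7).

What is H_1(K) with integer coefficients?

H_1 ≅ Z ⊕ Z/2.

Order the vertices as 1 < 2 < 3 < 4 < 5 < 6 < 7 < 8 < 9 < 10. Listing each simplex with vertices in this order, K has dimension 2 with simplices:

  0-simplices (10): [1], [2], [3], [4], [5], [6], [7], [8], [9], [10]
  1-simplices (30): (30 of them)
  2-simplices (20): (20 of them)

Hence C_0 ≅ Z^10, C_1 ≅ Z^30, C_2 ≅ Z^20.

∂_1: C_1 → C_0 is given by ∂[p,q] = [q] − [p]. For instance
  ∂[2,7] = [7] − [2].
As a 10×30 matrix over Z this has rank 9, with invariant factors (1,1,1,1,1,1,1,1,1).

∂_2: C_2 → C_1 acts by ∂[p,q,r] = [q,r] − [p,r] + [p,q]. For instance
  ∂[2,4,9] = [4,9] − [2,9] + [2,4],
  ∂[2,6,7] = [6,7] − [2,7] + [2,6].
As a 30×20 matrix over Z this has rank 20, with invariant factors (1,1,1,1,1,1,1,1,1,1,1,1,1,1,1,1,1,1,1,2).

Computing H_k = (kernel of ∂_k) / (image of ∂_{k+1}):

  H_1: rank ker ∂_1 − rank ∂_2 = (30 − 9) − 20 = 1, and ∂_2 has invariant factor 2 > 1, so H_1 = Z ⊕ Z/2.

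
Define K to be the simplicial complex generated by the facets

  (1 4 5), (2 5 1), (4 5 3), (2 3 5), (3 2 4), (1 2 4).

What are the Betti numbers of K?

We work with the vertex ordering 1 < 2 < 3 < 4 < 5. The simplices of K, each written with vertices in increasing order, are:

  0-simplices (5): [1], [2], [3], [4], [5]
  1-simplices (9): [1,2], [1,4], [1,5], [2,3], [2,4], [2,5], [3,4], [3,5], [4,5]
  2-simplices (6): [1,2,4], [1,2,5], [1,4,5], [2,3,4], [2,3,5], [3,4,5]

Hence C_0 ≅ Z^5, C_1 ≅ Z^9, C_2 ≅ Z^6.

Boundary ∂_1: C_1 → C_0 maps an edge to its endpoints' difference, ∂[p,q] = q − p. For instance
  ∂[2,4] = [4] − [2].
The 5×9 boundary matrix has rank 4 and Smith normal form diag(1,1,1,1).

∂_2: C_2 → C_1 acts by ∂[p,q,r] = [q,r] − [p,r] + [p,q]. For instance
  ∂[3,4,5] = [4,5] − [3,5] + [3,4],
  ∂[2,3,5] = [3,5] − [2,5] + [2,3].
The resulting 9×6 matrix has rank 5, and its Smith normal form has invariant factors (1,1,1,1,1).

Now H_k = ker ∂_k / im ∂_{k+1}, so:

  H_0: rank C_0 − rank ∂_1 = 5 − 4 = 1, and the invariant factors of ∂_1 are all 1, so H_0 = Z.
  H_1: rank ker ∂_1 − rank ∂_2 = (9 − 4) − 5 = 0, and the invariant factors of ∂_2 are all 1, so H_1 = 0.
  H_2: rank ker ∂_2 − rank ∂_3 = (6 − 5) − 0 = 1, and there is no ∂_3, so H_2 = Z.

Hence the Betti numbers are b_0 = 1, b_1 = 0, b_2 = 1.

b_0 = 1, b_1 = 0, b_2 = 1.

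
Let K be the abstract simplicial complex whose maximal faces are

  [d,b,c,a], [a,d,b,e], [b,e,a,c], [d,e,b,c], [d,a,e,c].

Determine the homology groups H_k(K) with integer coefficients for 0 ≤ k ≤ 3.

H_0 = Z,  H_1 = 0,  H_2 = 0,  H_3 = Z.

K has 5 vertices, 10 edges, 10 triangles, 5 3-simplices.
rank ∂_0 = 0, rank ∂_1 = 4 ⇒ b_0 = 5 − 0 − 4 = 1; all invariant factors of ∂_1 are 1 so no torsion. So H_0 = Z.
rank ∂_1 = 4, rank ∂_2 = 6 ⇒ b_1 = 10 − 4 − 6 = 0; all invariant factors of ∂_2 are 1 so no torsion. So H_1 = 0.
rank ∂_2 = 6, rank ∂_3 = 4 ⇒ b_2 = 10 − 6 − 4 = 0; all invariant factors of ∂_3 are 1 so no torsion. So H_2 = 0.
rank ∂_3 = 4, rank ∂_4 = 0 ⇒ b_3 = 5 − 4 − 0 = 1. So H_3 = Z.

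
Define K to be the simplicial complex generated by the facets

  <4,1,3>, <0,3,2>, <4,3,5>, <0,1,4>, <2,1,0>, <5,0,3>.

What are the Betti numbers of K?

Take the total order 0 < 1 < 2 < 3 < 4 < 5 on the vertex set. Then K (dimension 2) consists of the simplices:

  0-simplices (6): [0], [1], [2], [3], [4], [5]
  1-simplices (12): [0,1], [0,2], [0,3], [0,4], [0,5], [1,2], [1,3], [1,4], [2,3], [3,4], [3,5], [4,5]
  2-simplices (6): [0,1,2], [0,1,4], [0,2,3], [0,3,5], [1,3,4], [3,4,5]

giving chain groups C_0 ≅ Z^6, C_1 ≅ Z^12, C_2 ≅ Z^6.

The boundary map ∂_1: C_1 → C_0 sends each edge [p,q] (with p < q) to q − p. For instance
  ∂[0,5] = [5] − [0].
As a 6×12 matrix over Z this has rank 5, with invariant factors (1,1,1,1,1).

The boundary map ∂_2: C_2 → C_1 maps a triangle to the signed sum of its edges. For instance
  ∂[0,1,4] = [1,4] − [0,4] + [0,1],
  ∂[0,2,3] = [2,3] − [0,3] + [0,2].
The 12×6 boundary matrix has rank 6 and Smith normal form diag(1,1,1,1,1,1).

Now H_k = ker ∂_k / im ∂_{k+1}, so:

  H_0: rank C_0 − rank ∂_1 = 6 − 5 = 1, and the invariant factors of ∂_1 are all 1, so H_0 ≅ Z.
  H_1: rank ker ∂_1 − rank ∂_2 = (12 − 5) − 6 = 1, and the invariant factors of ∂_2 are all 1, so H_1 ≅ Z.
  H_2: rank ker ∂_2 − rank ∂_3 = (6 − 6) − 0 = 0, and there is no ∂_3, so H_2 ≅ 0.

As a check, the Euler characteristic is 6 − 12 + 6 = 0, which agrees with 1 − 1 + 0 = 0.

Hence the Betti numbers are b_0 = 1, b_1 = 1, b_2 = 0.

b_0 = 1, b_1 = 1, b_2 = 0.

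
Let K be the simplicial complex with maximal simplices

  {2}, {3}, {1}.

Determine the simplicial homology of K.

H_0 ≅ Z^3.

Fix the vertex order 1 < 2 < 3 and write every simplex with vertices in increasing order. Then dim K = 0 and the simplices of K are:

  0-simplices (3): [1], [2], [3]

so the chain groups are C_0 ≅ Z^3.

Reading off H_k = ker ∂_k / im ∂_{k+1}:

  H_0: rank C_0 − rank ∂_1 = 3 − 0 = 3, and there is no ∂_1, so H_0 = Z^3.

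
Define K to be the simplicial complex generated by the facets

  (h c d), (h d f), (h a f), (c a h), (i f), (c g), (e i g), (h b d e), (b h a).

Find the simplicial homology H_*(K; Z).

H_0 ≅ Z,  H_1 ≅ Z^2,  H_2 = 0,  H_3 = 0.

We work with the vertex ordering a < b < c < d < e < f < g < h < i. The simplices of K, each written with vertices in increasing order, are:

  0-simplices (9): a, b, c, d, e, f, g, h, i
  1-simplices (19): ab, ac, af, ah, bd, be, bh, cd, cg, ch, de, df, dh, eg, eh, ei, fh, fi, gi
  2-simplices (10): abh, ach, afh, bde, bdh, beh, cdh, deh, dfh, egi
  3-simplices (1): bdeh

Hence C_0 ≅ Z^9, C_1 ≅ Z^19, C_2 ≅ Z^10, C_3 ≅ Z^1.

∂_1: C_1 → C_0 sends each edge [p,q] (with p < q) to q − p. For instance
  ∂ch = h − c.
As a 9×19 matrix over Z this has rank 8, with invariant factors (1,1,1,1,1,1,1,1).

∂_2: C_2 → C_1 sends each 2-simplex [p,q,r] to [q,r] − [p,r] + [p,q]. For instance
  ∂bde = de − be + bd,
  ∂bdh = dh − bh + bd.
The resulting 19×10 matrix has rank 9, and its Smith normal form has invariant factors (1,1,1,1,1,1,1,1,1).

Boundary ∂_3: C_3 → C_2 sends each 3-simplex σ to the alternating sum Σ_i (−1)^i (σ with its i-th vertex removed). For instance
  ∂bdeh = deh − beh + bdh − bde.
The resulting 10×1 matrix has rank 1, and its Smith normal form has invariant factors (1).

Reading off H_k = ker ∂_k / im ∂_{k+1}:

  H_0: rank C_0 − rank ∂_1 = 9 − 8 = 1, and the invariant factors of ∂_1 are all 1, so H_0 = Z.
  H_1: rank ker ∂_1 − rank ∂_2 = (19 − 8) − 9 = 2, and the invariant factors of ∂_2 are all 1, so H_1 = Z^2.
  H_2: rank ker ∂_2 − rank ∂_3 = (10 − 9) − 1 = 0, and the invariant factors of ∂_3 are all 1, so H_2 = 0.
  H_3: rank ker ∂_3 − rank ∂_4 = (1 − 1) − 0 = 0, and there is no ∂_4, so H_3 = 0.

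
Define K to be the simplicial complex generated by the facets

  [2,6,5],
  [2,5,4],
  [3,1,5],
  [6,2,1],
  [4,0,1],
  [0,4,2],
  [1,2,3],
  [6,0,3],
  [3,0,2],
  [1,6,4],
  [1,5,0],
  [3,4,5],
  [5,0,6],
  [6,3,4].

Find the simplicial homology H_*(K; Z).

Order the vertices as 0 < 1 < 2 < 3 < 4 < 5 < 6. Listing each simplex with vertices in this order, K has dimension 2 with simplices:

  0-simplices (7): [0], [1], [2], [3], [4], [5], [6]
  1-simplices (21): [0,1], [0,2], [0,3], [0,4], [0,5], [0,6], [1,2], [1,3], [1,4], [1,5], [1,6], [2,3], [2,4], [2,5], [2,6], [3,4], [3,5], [3,6], [4,5], [4,6], [5,6]
  2-simplices (14): [0,1,4], [0,1,5], [0,2,3], [0,2,4], [0,3,6], [0,5,6], [1,2,3], [1,2,6], [1,3,5], [1,4,6], [2,4,5], [2,5,6], [3,4,5], [3,4,6]

giving chain groups C_0 ≅ Z^7, C_1 ≅ Z^21, C_2 ≅ Z^14.

The boundary map ∂_1: C_1 → C_0 sends each edge [p,q] (with p < q) to q − p. For instance
  ∂[3,4] = [4] − [3].
This gives a 7×21 integer matrix of rank 6; reducing to Smith normal form yields diagonal entries (1,1,1,1,1,1).

Boundary ∂_2: C_2 → C_1 sends each 2-simplex [p,q,r] to [q,r] − [p,r] + [p,q]. For instance
  ∂[3,4,6] = [4,6] − [3,6] + [3,4],
  ∂[1,2,3] = [2,3] − [1,3] + [1,2].
The resulting 21×14 matrix has rank 13, and its Smith normal form has invariant factors (1,1,1,1,1,1,1,1,1,1,1,1,1).

Reading off H_k = ker ∂_k / im ∂_{k+1}:

  H_0: rank C_0 − rank ∂_1 = 7 − 6 = 1, and the invariant factors of ∂_1 are all 1, so H_0 = Z.
  H_1: rank ker ∂_1 − rank ∂_2 = (21 − 6) − 13 = 2, and the invariant factors of ∂_2 are all 1, so H_1 = Z^2.
  H_2: rank ker ∂_2 − rank ∂_3 = (14 − 13) − 0 = 1, and there is no ∂_3, so H_2 = Z.

As a check, the Euler characteristic is 7 − 21 + 14 = 0, which agrees with 1 − 2 + 1 = 0.
(K is a triangulation of the torus T^2.)

H_0 = Z,  H_1 = Z^2,  H_2 = Z.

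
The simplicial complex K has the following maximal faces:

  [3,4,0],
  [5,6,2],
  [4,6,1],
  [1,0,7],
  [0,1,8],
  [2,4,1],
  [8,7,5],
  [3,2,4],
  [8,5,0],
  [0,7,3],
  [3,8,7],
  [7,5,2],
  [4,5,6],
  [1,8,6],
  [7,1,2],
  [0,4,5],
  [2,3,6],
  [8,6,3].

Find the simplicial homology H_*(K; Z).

Take the total order 0 < 1 < 2 < 3 < 4 < 5 < 6 < 7 < 8 on the vertex set. Then K (dimension 2) consists of the simplices:

  0-simplices (9): [0], [1], [2], [3], [4], [5], [6], [7], [8]
  1-simplices (27): (27 of them)
  2-simplices (18): [0,1,7], [0,1,8], [0,3,4], [0,3,7], [0,4,5], [0,5,8], [1,2,4], [1,2,7], [1,4,6], [1,6,8], [2,3,4], [2,3,6], [2,5,6], [2,5,7], [3,6,8], [3,7,8], [4,5,6], [5,7,8]

giving chain groups C_0 ≅ Z^9, C_1 ≅ Z^27, C_2 ≅ Z^18.

Boundary ∂_1: C_1 → C_0 maps an edge to its endpoints' difference, ∂[p,q] = q − p.
This gives a 9×27 integer matrix of rank 8; reducing to Smith normal form yields diagonal entries (1,1,1,1,1,1,1,1).

Boundary ∂_2: C_2 → C_1 maps a triangle to the signed sum of its edges. For instance
  ∂[0,1,8] = [1,8] − [0,8] + [0,1],
  ∂[2,5,6] = [5,6] − [2,6] + [2,5].
The 27×18 boundary matrix has rank 18 and Smith normal form diag(1,1,1,1,1,1,1,1,1,1,1,1,1,1,1,1,1,2).

Reading off H_k = ker ∂_k / im ∂_{k+1}:

  H_0: rank C_0 − rank ∂_1 = 9 − 8 = 1, and the invariant factors of ∂_1 are all 1, so H_0 ≅ Z.
  H_1: rank ker ∂_1 − rank ∂_2 = (27 − 8) − 18 = 1, and ∂_2 has invariant factor 2 > 1, so H_1 ≅ Z ⊕ Z/2.
  H_2: rank ker ∂_2 − rank ∂_3 = (18 − 18) − 0 = 0, and there is no ∂_3, so H_2 ≅ 0.

H_0 ≅ Z,  H_1 ≅ Z ⊕ Z/2,  H_2 = 0.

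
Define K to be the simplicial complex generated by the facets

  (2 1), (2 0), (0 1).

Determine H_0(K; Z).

Fix the vertex order 0 < 1 < 2 and write every simplex with vertices in increasing order. Then dim K = 1 and the simplices of K are:

  0-simplices (3): [0], [1], [2]
  1-simplices (3): [0,1], [0,2], [1,2]

so the chain groups are C_0 ≅ Z^3, C_1 ≅ Z^3.

Boundary ∂_1: C_1 → C_0 maps an edge to its endpoints' difference, ∂[p,q] = q − p.
This gives a 3×3 integer matrix of rank 2; reducing to Smith normal form yields diagonal entries (1,1).

From H_k ≅ ker(∂_k) / im(∂_{k+1}) we obtain:

  H_0: rank C_0 − rank ∂_1 = 3 − 2 = 1, and the invariant factors of ∂_1 are all 1, so H_0 ≅ Z.

H_0 ≅ Z.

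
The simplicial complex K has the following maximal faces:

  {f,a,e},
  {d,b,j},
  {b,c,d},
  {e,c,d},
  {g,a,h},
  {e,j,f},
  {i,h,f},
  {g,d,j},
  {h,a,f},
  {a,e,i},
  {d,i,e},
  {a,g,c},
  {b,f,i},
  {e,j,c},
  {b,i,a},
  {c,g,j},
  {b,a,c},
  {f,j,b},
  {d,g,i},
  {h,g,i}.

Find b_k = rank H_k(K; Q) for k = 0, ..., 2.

b_0 = 1, b_1 = 1, b_2 = 0.

We work with the vertex ordering a < b < c < d < e < f < g < h < i < j. The simplices of K, each written with vertices in increasing order, are:

  0-simplices (10): a, b, c, d, e, f, g, h, i, j
  1-simplices (30): ab, ac, ae, af, ag, ah, ai, bc, bd, bf, bi, bj, cd, ce, cg, cj, de, dg, di, dj, ef, ei, ej, fh, fi, fj, gh, gi, gj, hi
  2-simplices (20): abc, abi, acg, aef, aei, afh, agh, bcd, bdj, bfi, bfj, cde, cej, cgj, dei, dgi, dgj, efj, fhi, ghi

so the chain groups are C_0 ≅ Z^10, C_1 ≅ Z^30, C_2 ≅ Z^20.

The boundary map ∂_1: C_1 → C_0 maps an edge to its endpoints' difference, ∂[p,q] = q − p.
As a 10×30 matrix over Z this has rank 9, with invariant factors (1,1,1,1,1,1,1,1,1).

The boundary map ∂_2: C_2 → C_1 sends each 2-simplex [p,q,r] to [q,r] − [p,r] + [p,q]. For instance
  ∂dgi = gi − di + dg,
  ∂cej = ej − cj + ce.
This gives a 30×20 integer matrix of rank 20; reducing to Smith normal form yields diagonal entries (1,1,1,1,1,1,1,1,1,1,1,1,1,1,1,1,1,1,1,2).

Reading off H_k = ker ∂_k / im ∂_{k+1}:

  H_0: rank C_0 − rank ∂_1 = 10 − 9 = 1, and the invariant factors of ∂_1 are all 1, so H_0 ≅ Z.
  H_1: rank ker ∂_1 − rank ∂_2 = (30 − 9) − 20 = 1, and ∂_2 has invariant factor 2 > 1, so H_1 ≅ Z ⊕ Z/2Z.
  H_2: rank ker ∂_2 − rank ∂_3 = (20 − 20) − 0 = 0, and there is no ∂_3, so H_2 ≅ 0.

As a check, the Euler characteristic is 10 − 30 + 20 = 0, which agrees with 1 − 1 + 0 = 0.

Hence the Betti numbers are b_0 = 1, b_1 = 1, b_2 = 0.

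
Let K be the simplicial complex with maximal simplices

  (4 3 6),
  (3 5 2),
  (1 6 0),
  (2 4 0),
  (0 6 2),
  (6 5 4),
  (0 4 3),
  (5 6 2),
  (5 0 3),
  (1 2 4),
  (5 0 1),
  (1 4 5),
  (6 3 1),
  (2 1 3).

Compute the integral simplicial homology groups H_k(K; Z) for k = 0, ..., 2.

K has 7 vertices, 21 edges, 14 triangles.
rank ∂_0 = 0, rank ∂_1 = 6 ⇒ b_0 = 7 − 0 − 6 = 1; all invariant factors of ∂_1 are 1 so no torsion. So H_0 = Z.
rank ∂_1 = 6, rank ∂_2 = 13 ⇒ b_1 = 21 − 6 − 13 = 2; all invariant factors of ∂_2 are 1 so no torsion. So H_1 = Z^2.
rank ∂_2 = 13, rank ∂_3 = 0 ⇒ b_2 = 14 − 13 − 0 = 1. So H_2 = Z.

H_0 ≅ Z,  H_1 ≅ Z^2,  H_2 ≅ Z.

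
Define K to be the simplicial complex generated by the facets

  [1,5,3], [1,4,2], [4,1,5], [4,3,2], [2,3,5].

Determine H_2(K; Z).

Fix the vertex order 1 < 2 < 3 < 4 < 5 and write every simplex with vertices in increasing order. Then dim K = 2 and the simplices of K are:

  0-simplices (5): [1], [2], [3], [4], [5]
  1-simplices (10): [1,2], [1,3], [1,4], [1,5], [2,3], [2,4], [2,5], [3,4], [3,5], [4,5]
  2-simplices (5): [1,2,4], [1,3,5], [1,4,5], [2,3,4], [2,3,5]

Hence C_0 ≅ Z^5, C_1 ≅ Z^10, C_2 ≅ Z^5.

Boundary ∂_1: C_1 → C_0 sends each edge [p,q] (with p < q) to q − p. For instance
  ∂[1,4] = [4] − [1].
The 5×10 boundary matrix has rank 4 and Smith normal form diag(1,1,1,1).

Boundary ∂_2: C_2 → C_1 sends each 2-simplex [p,q,r] to [q,r] − [p,r] + [p,q]. For instance
  ∂[2,3,5] = [3,5] − [2,5] + [2,3],
  ∂[1,2,4] = [2,4] − [1,4] + [1,2].
The 10×5 boundary matrix has rank 5 and Smith normal form diag(1,1,1,1,1).

Reading off H_k = ker ∂_k / im ∂_{k+1}:

  H_2: rank ker ∂_2 − rank ∂_3 = (5 − 5) − 0 = 0, and there is no ∂_3, so H_2 ≅ 0.

(K is a triangulation of the Möbius band.)

H_2 = 0.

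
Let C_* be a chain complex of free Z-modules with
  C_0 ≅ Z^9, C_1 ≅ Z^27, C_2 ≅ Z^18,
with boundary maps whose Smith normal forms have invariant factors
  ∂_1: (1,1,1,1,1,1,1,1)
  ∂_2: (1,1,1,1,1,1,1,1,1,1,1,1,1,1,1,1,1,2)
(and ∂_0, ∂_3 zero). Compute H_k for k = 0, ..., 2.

H_0 ≅ Z,  H_1 ≅ Z ⊕ Z/2,  H_2 = 0.

H_0: b_0 = 9 − 0 − 8 = 1; torsion from ∂_1 factors > 1: none. So H_0 ≅ Z.
H_1: b_1 = 27 − 8 − 18 = 1; torsion from ∂_2 factors > 1: [2]. So H_1 ≅ Z ⊕ Z/2.
H_2: b_2 = 18 − 18 − 0 = 0; torsion from ∂_3 factors > 1: none. So H_2 ≅ 0.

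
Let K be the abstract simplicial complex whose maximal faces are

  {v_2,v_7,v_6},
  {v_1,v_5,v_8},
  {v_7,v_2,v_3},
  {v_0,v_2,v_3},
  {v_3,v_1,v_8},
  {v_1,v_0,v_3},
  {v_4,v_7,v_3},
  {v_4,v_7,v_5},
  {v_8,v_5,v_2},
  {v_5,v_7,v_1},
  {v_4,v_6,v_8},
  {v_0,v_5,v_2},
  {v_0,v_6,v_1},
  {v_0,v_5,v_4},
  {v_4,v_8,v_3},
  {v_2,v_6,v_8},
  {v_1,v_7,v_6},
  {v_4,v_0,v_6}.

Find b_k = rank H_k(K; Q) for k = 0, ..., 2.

b_0 = 1, b_1 = 2, b_2 = 1.

We work with the vertex ordering v_0 < v_1 < v_2 < v_3 < v_4 < v_5 < v_6 < v_7 < v_8. The simplices of K, each written with vertices in increasing order, are:

  0-simplices (9): [v_0], [v_1], [v_2], [v_3], [v_4], [v_5], [v_6], [v_7], [v_8]
  1-simplices (27): (27 of them)
  2-simplices (18): (18 of them)

giving chain groups C_0 ≅ Z^9, C_1 ≅ Z^27, C_2 ≅ Z^18.

∂_1: C_1 → C_0 sends each edge [p,q] (with p < q) to q − p. For instance
  ∂[v_1,v_8] = [v_8] − [v_1].
As a 9×27 matrix over Z this has rank 8, with invariant factors (1,1,1,1,1,1,1,1).

∂_2: C_2 → C_1 maps a triangle to the signed sum of its edges. For instance
  ∂[v_1,v_5,v_7] = [v_5,v_7] − [v_1,v_7] + [v_1,v_5],
  ∂[v_2,v_6,v_8] = [v_6,v_8] − [v_2,v_8] + [v_2,v_6].
The resulting 27×18 matrix has rank 17, and its Smith normal form has invariant factors (1,1,1,1,1,1,1,1,1,1,1,1,1,1,1,1,1).

Now H_k = ker ∂_k / im ∂_{k+1}, so:

  H_0: rank C_0 − rank ∂_1 = 9 − 8 = 1, and the invariant factors of ∂_1 are all 1, so H_0 = Z.
  H_1: rank ker ∂_1 − rank ∂_2 = (27 − 8) − 17 = 2, and the invariant factors of ∂_2 are all 1, so H_1 = Z^2.
  H_2: rank ker ∂_2 − rank ∂_3 = (18 − 17) − 0 = 1, and there is no ∂_3, so H_2 = Z.

Hence the Betti numbers are b_0 = 1, b_1 = 2, b_2 = 1.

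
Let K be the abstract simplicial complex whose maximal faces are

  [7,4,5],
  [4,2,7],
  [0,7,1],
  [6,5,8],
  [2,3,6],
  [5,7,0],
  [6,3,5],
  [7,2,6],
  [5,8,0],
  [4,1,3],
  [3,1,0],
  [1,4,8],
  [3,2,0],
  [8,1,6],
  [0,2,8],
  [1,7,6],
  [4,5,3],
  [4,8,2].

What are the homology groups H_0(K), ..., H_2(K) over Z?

H_0 = Z,  H_1 = Z^2,  H_2 = Z.

We work with the vertex ordering 0 < 1 < 2 < 3 < 4 < 5 < 6 < 7 < 8. The simplices of K, each written with vertices in increasing order, are:

  0-simplices (9): [0], [1], [2], [3], [4], [5], [6], [7], [8]
  1-simplices (27): (27 of them)
  2-simplices (18): [0,1,3], [0,1,7], [0,2,3], [0,2,8], [0,5,7], [0,5,8], [1,3,4], [1,4,8], [1,6,7], [1,6,8], [2,3,6], [2,4,7], [2,4,8], [2,6,7], [3,4,5], [3,5,6], [4,5,7], [5,6,8]

giving chain groups C_0 ≅ Z^9, C_1 ≅ Z^27, C_2 ≅ Z^18.

Boundary ∂_1: C_1 → C_0 is given by ∂[p,q] = [q] − [p].
The resulting 9×27 matrix has rank 8, and its Smith normal form has invariant factors (1,1,1,1,1,1,1,1).

∂_2: C_2 → C_1 acts by ∂[p,q,r] = [q,r] − [p,r] + [p,q]. For instance
  ∂[2,3,6] = [3,6] − [2,6] + [2,3],
  ∂[0,2,3] = [2,3] − [0,3] + [0,2].
The resulting 27×18 matrix has rank 17, and its Smith normal form has invariant factors (1,1,1,1,1,1,1,1,1,1,1,1,1,1,1,1,1).

From H_k ≅ ker(∂_k) / im(∂_{k+1}) we obtain:

  H_0: rank C_0 − rank ∂_1 = 9 − 8 = 1, and the invariant factors of ∂_1 are all 1, so H_0 ≅ Z.
  H_1: rank ker ∂_1 − rank ∂_2 = (27 − 8) − 17 = 2, and the invariant factors of ∂_2 are all 1, so H_1 ≅ Z^2.
  H_2: rank ker ∂_2 − rank ∂_3 = (18 − 17) − 0 = 1, and there is no ∂_3, so H_2 ≅ Z.

(K is a triangulation of the torus T^2.)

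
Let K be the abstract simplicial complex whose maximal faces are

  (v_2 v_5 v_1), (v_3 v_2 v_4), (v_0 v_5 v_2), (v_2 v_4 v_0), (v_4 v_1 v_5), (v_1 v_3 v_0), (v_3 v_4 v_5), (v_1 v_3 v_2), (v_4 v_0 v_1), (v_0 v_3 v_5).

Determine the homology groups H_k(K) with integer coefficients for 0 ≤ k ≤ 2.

K has 6 vertices, 15 edges, 10 triangles.
rank ∂_0 = 0, rank ∂_1 = 5 ⇒ b_0 = 6 − 0 − 5 = 1; all invariant factors of ∂_1 are 1 so no torsion. So H_0 ≅ Z.
rank ∂_1 = 5, rank ∂_2 = 10 ⇒ b_1 = 15 − 5 − 10 = 0; ∂_2 has invariant factor(s) [2] giving torsion. So H_1 ≅ Z/2.
rank ∂_2 = 10, rank ∂_3 = 0 ⇒ b_2 = 10 − 10 − 0 = 0. So H_2 ≅ 0.

H_0 ≅ Z,  H_1 ≅ Z/2,  H_2 = 0.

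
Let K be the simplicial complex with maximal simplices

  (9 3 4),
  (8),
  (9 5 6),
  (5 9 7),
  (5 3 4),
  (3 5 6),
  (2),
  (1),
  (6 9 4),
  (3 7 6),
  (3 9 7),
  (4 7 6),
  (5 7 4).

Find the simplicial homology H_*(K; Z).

Take the total order 1 < 2 < 3 < 4 < 5 < 6 < 7 < 8 < 9 on the vertex set. Then K (dimension 2) consists of the simplices:

  0-simplices (9): [1], [2], [3], [4], [5], [6], [7], [8], [9]
  1-simplices (15): [3,4], [3,5], [3,6], [3,7], [3,9], [4,5], [4,6], [4,7], [4,9], [5,6], [5,7], [5,9], [6,7], [6,9], [7,9]
  2-simplices (10): [3,4,5], [3,4,9], [3,5,6], [3,6,7], [3,7,9], [4,5,7], [4,6,7], [4,6,9], [5,6,9], [5,7,9]

giving chain groups C_0 ≅ Z^9, C_1 ≅ Z^15, C_2 ≅ Z^10.

The boundary map ∂_1: C_1 → C_0 is given by ∂[p,q] = [q] − [p]. For instance
  ∂[4,5] = [5] − [4].
As a 9×15 matrix over Z this has rank 5, with invariant factors (1,1,1,1,1).

Boundary ∂_2: C_2 → C_1 acts by ∂[p,q,r] = [q,r] − [p,r] + [p,q]. For instance
  ∂[5,6,9] = [6,9] − [5,9] + [5,6],
  ∂[3,5,6] = [5,6] − [3,6] + [3,5].
The resulting 15×10 matrix has rank 10, and its Smith normal form has invariant factors (1,1,1,1,1,1,1,1,1,2).

Now H_k = ker ∂_k / im ∂_{k+1}, so:

  H_0: rank C_0 − rank ∂_1 = 9 − 5 = 4, and the invariant factors of ∂_1 are all 1, so H_0 ≅ Z^4.
  H_1: rank ker ∂_1 − rank ∂_2 = (15 − 5) − 10 = 0, and ∂_2 has invariant factor 2 > 1, so H_1 ≅ Z/2.
  H_2: rank ker ∂_2 − rank ∂_3 = (10 − 10) − 0 = 0, and there is no ∂_3, so H_2 ≅ 0.

H_0 ≅ Z^4,  H_1 ≅ Z/2,  H_2 = 0.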